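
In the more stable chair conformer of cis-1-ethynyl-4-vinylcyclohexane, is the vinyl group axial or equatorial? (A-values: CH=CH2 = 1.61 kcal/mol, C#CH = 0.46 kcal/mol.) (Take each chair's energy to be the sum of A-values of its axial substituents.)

equatorial

C1 and C4 have opposite parity, so for the cis isomer the two substituents are one axial and one equatorial in each chair.
Chair I (vinyl axial, ethynyl equatorial): E = 1.61 kcal/mol.
Chair II (vinyl equatorial, ethynyl axial): E = 0.46 kcal/mol.
Chair II is the more stable (lower-energy) conformer, and in that chair the vinyl group is equatorial.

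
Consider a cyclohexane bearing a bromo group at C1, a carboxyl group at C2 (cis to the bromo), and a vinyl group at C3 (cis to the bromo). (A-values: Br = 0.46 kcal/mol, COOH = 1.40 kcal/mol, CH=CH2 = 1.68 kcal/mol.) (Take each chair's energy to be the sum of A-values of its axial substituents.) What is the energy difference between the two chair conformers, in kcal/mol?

Chair I (bromo axial, carboxyl equatorial, vinyl axial): E = 2.14 kcal/mol.
Chair II (bromo equatorial, carboxyl axial, vinyl equatorial): E = 1.40 kcal/mol.
ΔE = 2.14 − 1.40 = 0.74 kcal/mol; chair II is more stable.

0.74 kcal/mol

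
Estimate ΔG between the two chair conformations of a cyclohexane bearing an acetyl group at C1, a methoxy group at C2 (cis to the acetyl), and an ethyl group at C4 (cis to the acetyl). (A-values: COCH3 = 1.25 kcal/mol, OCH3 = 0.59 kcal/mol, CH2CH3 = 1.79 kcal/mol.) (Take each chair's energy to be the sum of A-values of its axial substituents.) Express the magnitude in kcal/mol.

Chair I (acetyl axial, methoxy equatorial, ethyl equatorial): E = 1.25 kcal/mol.
Chair II (acetyl equatorial, methoxy axial, ethyl axial): E = 2.38 kcal/mol.
ΔE = 2.38 − 1.25 = 1.13 kcal/mol; chair I is more stable.

1.13 kcal/mol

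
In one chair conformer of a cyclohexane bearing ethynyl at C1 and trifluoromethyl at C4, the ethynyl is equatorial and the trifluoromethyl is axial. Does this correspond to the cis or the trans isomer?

C1 and C4 have opposite parity, so their axial bonds point in opposite directions.
With opposite-parity carbons, two substituents on the same face are one axial and one equatorial; opposite faces give both axial or both equatorial.
Here the groups are equatorial/axial → same face → cis.

cis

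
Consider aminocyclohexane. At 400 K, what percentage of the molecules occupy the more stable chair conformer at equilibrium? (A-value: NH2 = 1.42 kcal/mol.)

85.7%

One chair has the amino group axial (E = 1.42 kcal/mol) and the other has it equatorial (E = 0).
ΔG = 1.42 kcal/mol between the two chairs.
K = exp(ΔG/RT) with R = 1.987×10⁻³ kcal mol⁻¹ K⁻¹ and T = 400 K gives K ≈ 5.97.
Fraction in the lower-energy chair = K/(K+1) = 85.7%.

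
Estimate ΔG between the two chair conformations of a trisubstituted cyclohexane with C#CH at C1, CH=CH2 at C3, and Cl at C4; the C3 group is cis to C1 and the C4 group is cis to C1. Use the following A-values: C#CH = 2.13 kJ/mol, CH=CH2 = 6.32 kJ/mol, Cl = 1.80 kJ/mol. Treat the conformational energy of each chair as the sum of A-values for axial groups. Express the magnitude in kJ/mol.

Chair I (ethynyl axial, vinyl axial, chloro equatorial): E = 8.45 kJ/mol.
Chair II (ethynyl equatorial, vinyl equatorial, chloro axial): E = 1.80 kJ/mol.
ΔE = 8.45 − 1.80 = 6.65 kJ/mol; chair II is more stable.

6.65 kJ/mol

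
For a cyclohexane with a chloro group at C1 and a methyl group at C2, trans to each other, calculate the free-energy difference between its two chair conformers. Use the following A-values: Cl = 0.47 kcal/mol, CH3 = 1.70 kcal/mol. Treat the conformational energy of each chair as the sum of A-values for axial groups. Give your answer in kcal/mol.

C1 and C2 have opposite parity, so for the trans isomer the two substituents are e,e in one chair and a,a in the other.
Chair I (chloro axial, methyl axial): E = 2.17 kcal/mol.
Chair II (chloro equatorial, methyl equatorial): E = 0.00 kcal/mol.
ΔE = 2.17 − 0.00 = 2.17 kcal/mol; chair II is more stable.

2.17 kcal/mol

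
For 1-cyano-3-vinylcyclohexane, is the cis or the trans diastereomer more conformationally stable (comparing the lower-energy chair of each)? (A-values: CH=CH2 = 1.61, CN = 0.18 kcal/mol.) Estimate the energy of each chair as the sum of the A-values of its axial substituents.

At 1,3 positions (parity same): cis → (e,e or a,a); trans → (a,e or e,a).
Best chair for cis: E = 0.00 kcal/mol; best chair for trans: E = 0.18 kcal/mol.
The cis isomer is lower by 0.18 kcal/mol.

cis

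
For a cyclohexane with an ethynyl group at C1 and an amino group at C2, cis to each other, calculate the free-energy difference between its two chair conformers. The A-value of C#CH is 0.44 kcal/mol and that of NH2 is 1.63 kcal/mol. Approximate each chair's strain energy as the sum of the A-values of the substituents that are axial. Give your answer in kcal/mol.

1.19 kcal/mol

C1 and C2 have opposite parity, so for the cis isomer the two substituents are one axial and one equatorial in each chair.
Chair I (ethynyl axial, amino equatorial): E = 0.44 kcal/mol.
Chair II (ethynyl equatorial, amino axial): E = 1.63 kcal/mol.
ΔE = 1.63 − 0.44 = 1.19 kcal/mol; chair I is more stable.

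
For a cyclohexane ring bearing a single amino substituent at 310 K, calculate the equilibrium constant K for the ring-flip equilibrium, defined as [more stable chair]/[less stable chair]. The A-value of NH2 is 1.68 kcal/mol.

K ≈ 15.3

One chair has the amino group axial (E = 1.68 kcal/mol) and the other has it equatorial (E = 0).
ΔG = 1.68 kcal/mol between the two chairs.
K = exp(ΔG/RT) with R = 1.987×10⁻³ kcal mol⁻¹ K⁻¹ and T = 310 K gives K ≈ 15.3.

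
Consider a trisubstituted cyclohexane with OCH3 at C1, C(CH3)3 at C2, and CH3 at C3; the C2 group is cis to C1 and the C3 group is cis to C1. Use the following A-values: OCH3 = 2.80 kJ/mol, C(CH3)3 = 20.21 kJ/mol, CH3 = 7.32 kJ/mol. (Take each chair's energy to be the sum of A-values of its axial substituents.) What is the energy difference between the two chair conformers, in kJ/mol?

Chair I (methoxy axial, tert-butyl equatorial, methyl axial): E = 10.12 kJ/mol.
Chair II (methoxy equatorial, tert-butyl axial, methyl equatorial): E = 20.21 kJ/mol.
ΔE = 20.21 − 10.12 = 10.09 kJ/mol; chair I is more stable.

10.09 kJ/mol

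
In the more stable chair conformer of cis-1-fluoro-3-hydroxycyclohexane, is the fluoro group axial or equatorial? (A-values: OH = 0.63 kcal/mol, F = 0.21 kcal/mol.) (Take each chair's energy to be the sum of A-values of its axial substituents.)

C1 and C3 have the same parity, so for the cis isomer the two substituents are e,e in one chair and a,a in the other.
Chair I (hydroxyl axial, fluoro axial): E = 0.84 kcal/mol.
Chair II (hydroxyl equatorial, fluoro equatorial): E = 0.00 kcal/mol.
Chair II is the more stable (lower-energy) conformer, and in that chair the fluoro group is equatorial.

equatorial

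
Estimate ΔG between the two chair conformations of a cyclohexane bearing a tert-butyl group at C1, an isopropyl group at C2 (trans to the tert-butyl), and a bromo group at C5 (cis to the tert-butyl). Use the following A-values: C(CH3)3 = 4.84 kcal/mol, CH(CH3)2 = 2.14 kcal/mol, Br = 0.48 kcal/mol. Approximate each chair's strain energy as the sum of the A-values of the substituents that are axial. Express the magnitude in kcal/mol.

7.46 kcal/mol

Chair I (tert-butyl axial, isopropyl axial, bromo axial): E = 7.46 kcal/mol.
Chair II (tert-butyl equatorial, isopropyl equatorial, bromo equatorial): E = 0.00 kcal/mol.
ΔE = 7.46 − 0.00 = 7.46 kcal/mol; chair II is more stable.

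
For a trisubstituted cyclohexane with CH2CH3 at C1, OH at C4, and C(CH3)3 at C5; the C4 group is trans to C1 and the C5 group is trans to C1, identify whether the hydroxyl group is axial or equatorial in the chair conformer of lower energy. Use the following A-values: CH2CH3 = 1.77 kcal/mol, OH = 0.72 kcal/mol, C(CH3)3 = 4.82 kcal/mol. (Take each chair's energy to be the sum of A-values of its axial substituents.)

axial

Chair I (ethyl axial, hydroxyl axial, tert-butyl equatorial): E = 2.49 kcal/mol.
Chair II (ethyl equatorial, hydroxyl equatorial, tert-butyl axial): E = 4.82 kcal/mol.
Chair I is the more stable (lower-energy) conformer, and in that chair the hydroxyl group is axial.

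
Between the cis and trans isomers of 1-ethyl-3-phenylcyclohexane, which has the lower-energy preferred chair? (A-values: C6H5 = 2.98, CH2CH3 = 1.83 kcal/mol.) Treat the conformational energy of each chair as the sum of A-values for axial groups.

cis

At 1,3 positions (parity same): cis → (e,e or a,a); trans → (a,e or e,a).
Best chair for cis: E = 0.00 kcal/mol; best chair for trans: E = 1.83 kcal/mol.
The cis isomer is lower by 1.83 kcal/mol.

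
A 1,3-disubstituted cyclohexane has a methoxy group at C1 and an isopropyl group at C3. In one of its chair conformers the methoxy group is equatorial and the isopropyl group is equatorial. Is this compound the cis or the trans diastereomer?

cis

C1 and C3 have the same parity, so their axial bonds point in the same direction.
With same-parity carbons, two substituents on the same face are both axial or both equatorial; opposite faces give one of each.
Here the groups are equatorial/equatorial → same face → cis.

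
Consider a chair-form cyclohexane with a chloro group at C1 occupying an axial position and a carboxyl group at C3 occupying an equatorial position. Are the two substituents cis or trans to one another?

C1 and C3 have the same parity, so their axial bonds point in the same direction.
With same-parity carbons, two substituents on the same face are both axial or both equatorial; opposite faces give one of each.
Here the groups are axial/equatorial → opposite face → trans.

trans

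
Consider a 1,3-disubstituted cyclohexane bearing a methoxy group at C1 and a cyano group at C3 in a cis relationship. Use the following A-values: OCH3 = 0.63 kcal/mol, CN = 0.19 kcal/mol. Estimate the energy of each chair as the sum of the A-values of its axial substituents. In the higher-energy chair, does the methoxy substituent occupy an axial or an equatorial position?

C1 and C3 have the same parity, so for the cis isomer the two substituents are e,e in one chair and a,a in the other.
Chair I (methoxy axial, cyano axial): E = 0.82 kcal/mol.
Chair II (methoxy equatorial, cyano equatorial): E = 0.00 kcal/mol.
Chair I is the less stable (higher-energy) conformer, and in that chair the methoxy group is axial.

axial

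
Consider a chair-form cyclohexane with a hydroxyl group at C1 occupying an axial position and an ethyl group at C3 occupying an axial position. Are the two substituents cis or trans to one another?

cis

C1 and C3 have the same parity, so their axial bonds point in the same direction.
With same-parity carbons, two substituents on the same face are both axial or both equatorial; opposite faces give one of each.
Here the groups are axial/axial → same face → cis.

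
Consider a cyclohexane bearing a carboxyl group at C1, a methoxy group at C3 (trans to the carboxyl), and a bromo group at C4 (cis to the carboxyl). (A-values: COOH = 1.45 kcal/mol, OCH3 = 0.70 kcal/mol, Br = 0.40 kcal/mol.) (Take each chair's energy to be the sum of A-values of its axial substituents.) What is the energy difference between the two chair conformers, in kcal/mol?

Chair I (carboxyl axial, methoxy equatorial, bromo equatorial): E = 1.45 kcal/mol.
Chair II (carboxyl equatorial, methoxy axial, bromo axial): E = 1.10 kcal/mol.
ΔE = 1.45 − 1.10 = 0.35 kcal/mol; chair II is more stable.

0.35 kcal/mol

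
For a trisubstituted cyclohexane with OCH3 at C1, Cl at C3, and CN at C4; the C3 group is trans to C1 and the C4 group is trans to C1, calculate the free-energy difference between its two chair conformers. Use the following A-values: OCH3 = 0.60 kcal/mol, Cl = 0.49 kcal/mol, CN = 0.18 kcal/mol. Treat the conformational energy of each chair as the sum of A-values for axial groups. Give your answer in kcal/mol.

Chair I (methoxy axial, chloro equatorial, cyano axial): E = 0.78 kcal/mol.
Chair II (methoxy equatorial, chloro axial, cyano equatorial): E = 0.49 kcal/mol.
ΔE = 0.78 − 0.49 = 0.29 kcal/mol; chair II is more stable.

0.29 kcal/mol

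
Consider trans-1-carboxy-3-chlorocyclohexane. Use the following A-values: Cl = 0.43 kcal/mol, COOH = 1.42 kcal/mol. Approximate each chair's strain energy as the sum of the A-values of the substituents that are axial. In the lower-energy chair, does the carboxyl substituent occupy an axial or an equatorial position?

equatorial

C1 and C3 have the same parity, so for the trans isomer the two substituents are one axial and one equatorial in each chair.
Chair I (chloro axial, carboxyl equatorial): E = 0.43 kcal/mol.
Chair II (chloro equatorial, carboxyl axial): E = 1.42 kcal/mol.
Chair I is the more stable (lower-energy) conformer, and in that chair the carboxyl group is equatorial.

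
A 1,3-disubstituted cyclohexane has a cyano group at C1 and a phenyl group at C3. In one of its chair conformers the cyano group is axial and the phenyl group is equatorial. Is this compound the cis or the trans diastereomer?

C1 and C3 have the same parity, so their axial bonds point in the same direction.
With same-parity carbons, two substituents on the same face are both axial or both equatorial; opposite faces give one of each.
Here the groups are axial/equatorial → opposite face → trans.

trans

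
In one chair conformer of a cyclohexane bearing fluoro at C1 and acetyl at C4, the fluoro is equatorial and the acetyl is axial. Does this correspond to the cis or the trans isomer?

cis

C1 and C4 have opposite parity, so their axial bonds point in opposite directions.
With opposite-parity carbons, two substituents on the same face are one axial and one equatorial; opposite faces give both axial or both equatorial.
Here the groups are equatorial/axial → same face → cis.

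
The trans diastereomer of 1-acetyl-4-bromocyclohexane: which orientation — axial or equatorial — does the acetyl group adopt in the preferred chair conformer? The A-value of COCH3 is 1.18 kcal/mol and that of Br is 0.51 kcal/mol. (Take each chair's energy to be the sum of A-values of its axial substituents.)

C1 and C4 have opposite parity, so for the trans isomer the two substituents are e,e in one chair and a,a in the other.
Chair I (acetyl axial, bromo axial): E = 1.69 kcal/mol.
Chair II (acetyl equatorial, bromo equatorial): E = 0.00 kcal/mol.
Chair II is the more stable (lower-energy) conformer, and in that chair the acetyl group is equatorial.

equatorial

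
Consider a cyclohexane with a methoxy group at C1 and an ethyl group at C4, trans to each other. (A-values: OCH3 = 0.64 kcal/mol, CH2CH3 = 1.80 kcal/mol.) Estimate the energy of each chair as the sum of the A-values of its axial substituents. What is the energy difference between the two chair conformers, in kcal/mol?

C1 and C4 have opposite parity, so for the trans isomer the two substituents are e,e in one chair and a,a in the other.
Chair I (methoxy axial, ethyl axial): E = 2.44 kcal/mol.
Chair II (methoxy equatorial, ethyl equatorial): E = 0.00 kcal/mol.
ΔE = 2.44 − 0.00 = 2.44 kcal/mol; chair II is more stable.

2.44 kcal/mol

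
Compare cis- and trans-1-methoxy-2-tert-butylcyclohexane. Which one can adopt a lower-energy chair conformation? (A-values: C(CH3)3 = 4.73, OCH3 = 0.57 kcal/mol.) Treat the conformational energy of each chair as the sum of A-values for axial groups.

trans

At 1,2 positions (parity opposite): cis → (a,e or e,a); trans → (e,e or a,a).
Best chair for cis: E = 0.57 kcal/mol; best chair for trans: E = 0.00 kcal/mol.
The trans isomer is lower by 0.57 kcal/mol.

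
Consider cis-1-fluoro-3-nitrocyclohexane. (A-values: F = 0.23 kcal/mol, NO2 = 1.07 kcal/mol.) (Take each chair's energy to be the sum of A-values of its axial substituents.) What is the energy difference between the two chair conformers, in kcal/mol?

C1 and C3 have the same parity, so for the cis isomer the two substituents are e,e in one chair and a,a in the other.
Chair I (fluoro axial, nitro axial): E = 1.30 kcal/mol.
Chair II (fluoro equatorial, nitro equatorial): E = 0.00 kcal/mol.
ΔE = 1.30 − 0.00 = 1.30 kcal/mol; chair II is more stable.

1.30 kcal/mol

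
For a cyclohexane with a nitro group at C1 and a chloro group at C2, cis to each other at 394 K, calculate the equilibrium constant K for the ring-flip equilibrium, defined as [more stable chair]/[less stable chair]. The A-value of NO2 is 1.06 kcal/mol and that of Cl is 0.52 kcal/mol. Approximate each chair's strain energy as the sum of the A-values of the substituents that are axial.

C1 and C2 have opposite parity, so for the cis isomer the two substituents are one axial and one equatorial in each chair.
Chair I (nitro axial, chloro equatorial): E = 1.06 kcal/mol; chair II (nitro equatorial, chloro axial): E = 0.52 kcal/mol.
ΔG = 0.54 kcal/mol between the two chairs.
K = exp(ΔG/RT) with R = 1.987×10⁻³ kcal mol⁻¹ K⁻¹ and T = 394 K gives K ≈ 1.99.

K ≈ 1.99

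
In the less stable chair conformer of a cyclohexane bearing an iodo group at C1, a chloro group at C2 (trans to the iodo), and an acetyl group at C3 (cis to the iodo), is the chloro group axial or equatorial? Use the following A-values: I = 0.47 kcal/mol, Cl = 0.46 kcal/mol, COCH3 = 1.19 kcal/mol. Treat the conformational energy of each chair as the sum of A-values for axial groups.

Chair I (iodo axial, chloro axial, acetyl axial): E = 2.12 kcal/mol.
Chair II (iodo equatorial, chloro equatorial, acetyl equatorial): E = 0.00 kcal/mol.
Chair I is the less stable (higher-energy) conformer, and in that chair the chloro group is axial.

axial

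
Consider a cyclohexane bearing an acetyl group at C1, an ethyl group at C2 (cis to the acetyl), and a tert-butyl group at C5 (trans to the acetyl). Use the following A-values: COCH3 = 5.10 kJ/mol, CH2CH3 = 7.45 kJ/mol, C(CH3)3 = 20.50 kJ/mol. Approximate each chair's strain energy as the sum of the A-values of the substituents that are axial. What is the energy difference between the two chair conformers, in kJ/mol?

Chair I (acetyl axial, ethyl equatorial, tert-butyl equatorial): E = 5.10 kJ/mol.
Chair II (acetyl equatorial, ethyl axial, tert-butyl axial): E = 27.95 kJ/mol.
ΔE = 27.95 − 5.10 = 22.85 kJ/mol; chair I is more stable.

22.85 kJ/mol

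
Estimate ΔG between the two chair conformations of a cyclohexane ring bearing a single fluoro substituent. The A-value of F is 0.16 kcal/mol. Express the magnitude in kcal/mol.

0.16 kcal/mol

A monosubstituted cyclohexane has one chair with the fluoro group axial (E = A = 0.16 kcal/mol) and one with it equatorial (E = 0).
ΔE = 0.16 − 0 = 0.16 kcal/mol.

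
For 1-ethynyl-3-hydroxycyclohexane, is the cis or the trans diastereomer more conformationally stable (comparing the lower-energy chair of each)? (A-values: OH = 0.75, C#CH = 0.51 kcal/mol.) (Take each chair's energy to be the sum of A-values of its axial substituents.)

At 1,3 positions (parity same): cis → (e,e or a,a); trans → (a,e or e,a).
Best chair for cis: E = 0.00 kcal/mol; best chair for trans: E = 0.51 kcal/mol.
The cis isomer is lower by 0.51 kcal/mol.

cis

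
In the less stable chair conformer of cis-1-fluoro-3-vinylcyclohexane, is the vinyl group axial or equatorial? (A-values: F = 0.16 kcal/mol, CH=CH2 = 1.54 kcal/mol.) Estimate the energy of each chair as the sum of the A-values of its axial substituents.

C1 and C3 have the same parity, so for the cis isomer the two substituents are e,e in one chair and a,a in the other.
Chair I (fluoro axial, vinyl axial): E = 1.70 kcal/mol.
Chair II (fluoro equatorial, vinyl equatorial): E = 0.00 kcal/mol.
Chair I is the less stable (higher-energy) conformer, and in that chair the vinyl group is axial.

axial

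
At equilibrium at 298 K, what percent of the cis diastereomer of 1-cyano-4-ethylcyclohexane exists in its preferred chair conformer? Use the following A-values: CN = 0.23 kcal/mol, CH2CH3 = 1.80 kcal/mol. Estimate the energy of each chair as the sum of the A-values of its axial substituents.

93.4%

C1 and C4 have opposite parity, so for the cis isomer the two substituents are one axial and one equatorial in each chair.
Chair I (cyano axial, ethyl equatorial): E = 0.23 kcal/mol; chair II (cyano equatorial, ethyl axial): E = 1.80 kcal/mol.
ΔG = 1.57 kcal/mol between the two chairs.
K = exp(ΔG/RT) with R = 1.987×10⁻³ kcal mol⁻¹ K⁻¹ and T = 298 K gives K ≈ 14.2.
Fraction in the lower-energy chair = K/(K+1) = 93.4%.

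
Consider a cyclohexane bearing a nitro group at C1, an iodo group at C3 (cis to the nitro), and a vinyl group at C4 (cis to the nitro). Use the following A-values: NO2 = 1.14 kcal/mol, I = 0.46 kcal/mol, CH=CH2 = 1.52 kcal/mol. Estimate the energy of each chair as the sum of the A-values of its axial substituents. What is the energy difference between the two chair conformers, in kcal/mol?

0.08 kcal/mol

Chair I (nitro axial, iodo axial, vinyl equatorial): E = 1.60 kcal/mol.
Chair II (nitro equatorial, iodo equatorial, vinyl axial): E = 1.52 kcal/mol.
ΔE = 1.60 − 1.52 = 0.08 kcal/mol; chair II is more stable.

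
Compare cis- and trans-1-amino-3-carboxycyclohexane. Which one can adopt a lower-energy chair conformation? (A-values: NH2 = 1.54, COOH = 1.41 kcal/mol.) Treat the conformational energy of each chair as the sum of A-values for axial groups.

At 1,3 positions (parity same): cis → (e,e or a,a); trans → (a,e or e,a).
Best chair for cis: E = 0.00 kcal/mol; best chair for trans: E = 1.41 kcal/mol.
The cis isomer is lower by 1.41 kcal/mol.

cis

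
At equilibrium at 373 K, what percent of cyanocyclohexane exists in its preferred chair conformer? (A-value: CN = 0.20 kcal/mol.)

One chair has the cyano group axial (E = 0.20 kcal/mol) and the other has it equatorial (E = 0).
ΔG = 0.20 kcal/mol between the two chairs.
K = exp(ΔG/RT) with R = 1.987×10⁻³ kcal mol⁻¹ K⁻¹ and T = 373 K gives K ≈ 1.31.
Fraction in the lower-energy chair = K/(K+1) = 56.7%.

56.7%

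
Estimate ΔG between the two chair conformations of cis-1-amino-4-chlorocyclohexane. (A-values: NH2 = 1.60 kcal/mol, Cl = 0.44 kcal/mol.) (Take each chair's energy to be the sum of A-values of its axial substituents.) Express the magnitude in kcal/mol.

1.16 kcal/mol

C1 and C4 have opposite parity, so for the cis isomer the two substituents are one axial and one equatorial in each chair.
Chair I (amino axial, chloro equatorial): E = 1.60 kcal/mol.
Chair II (amino equatorial, chloro axial): E = 0.44 kcal/mol.
ΔE = 1.60 − 0.44 = 1.16 kcal/mol; chair II is more stable.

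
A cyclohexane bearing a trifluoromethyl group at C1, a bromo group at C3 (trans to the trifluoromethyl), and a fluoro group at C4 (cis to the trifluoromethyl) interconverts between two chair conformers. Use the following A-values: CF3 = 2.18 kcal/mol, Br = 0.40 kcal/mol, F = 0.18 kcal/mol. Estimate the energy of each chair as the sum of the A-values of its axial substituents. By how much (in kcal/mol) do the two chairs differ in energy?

Chair I (trifluoromethyl axial, bromo equatorial, fluoro equatorial): E = 2.18 kcal/mol.
Chair II (trifluoromethyl equatorial, bromo axial, fluoro axial): E = 0.58 kcal/mol.
ΔE = 2.18 − 0.58 = 1.60 kcal/mol; chair II is more stable.

1.60 kcal/mol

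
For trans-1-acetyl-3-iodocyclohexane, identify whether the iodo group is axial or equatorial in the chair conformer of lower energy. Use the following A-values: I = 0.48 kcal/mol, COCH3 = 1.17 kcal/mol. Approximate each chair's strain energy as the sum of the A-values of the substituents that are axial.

axial

C1 and C3 have the same parity, so for the trans isomer the two substituents are one axial and one equatorial in each chair.
Chair I (iodo axial, acetyl equatorial): E = 0.48 kcal/mol.
Chair II (iodo equatorial, acetyl axial): E = 1.17 kcal/mol.
Chair I is the more stable (lower-energy) conformer, and in that chair the iodo group is axial.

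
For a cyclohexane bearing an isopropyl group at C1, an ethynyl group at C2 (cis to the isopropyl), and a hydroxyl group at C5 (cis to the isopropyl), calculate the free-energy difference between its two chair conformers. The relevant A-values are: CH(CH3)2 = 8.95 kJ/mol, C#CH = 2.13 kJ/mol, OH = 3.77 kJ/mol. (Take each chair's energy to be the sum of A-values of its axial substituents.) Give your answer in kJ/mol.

10.59 kJ/mol

Chair I (isopropyl axial, ethynyl equatorial, hydroxyl axial): E = 12.72 kJ/mol.
Chair II (isopropyl equatorial, ethynyl axial, hydroxyl equatorial): E = 2.13 kJ/mol.
ΔE = 12.72 − 2.13 = 10.59 kJ/mol; chair II is more stable.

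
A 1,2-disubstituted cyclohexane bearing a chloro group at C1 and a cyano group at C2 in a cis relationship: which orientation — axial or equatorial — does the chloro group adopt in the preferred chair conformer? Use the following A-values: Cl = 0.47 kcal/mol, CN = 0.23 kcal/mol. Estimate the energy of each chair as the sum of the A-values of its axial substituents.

C1 and C2 have opposite parity, so for the cis isomer the two substituents are one axial and one equatorial in each chair.
Chair I (chloro axial, cyano equatorial): E = 0.47 kcal/mol.
Chair II (chloro equatorial, cyano axial): E = 0.23 kcal/mol.
Chair II is the more stable (lower-energy) conformer, and in that chair the chloro group is equatorial.

equatorial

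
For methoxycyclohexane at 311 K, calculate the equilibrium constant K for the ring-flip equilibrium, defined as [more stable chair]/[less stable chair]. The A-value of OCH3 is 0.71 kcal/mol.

K ≈ 3.15

One chair has the methoxy group axial (E = 0.71 kcal/mol) and the other has it equatorial (E = 0).
ΔG = 0.71 kcal/mol between the two chairs.
K = exp(ΔG/RT) with R = 1.987×10⁻³ kcal mol⁻¹ K⁻¹ and T = 311 K gives K ≈ 3.15.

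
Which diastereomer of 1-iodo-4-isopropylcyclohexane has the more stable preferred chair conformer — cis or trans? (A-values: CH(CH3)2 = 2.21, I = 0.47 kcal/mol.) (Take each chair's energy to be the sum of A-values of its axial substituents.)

At 1,4 positions (parity opposite): cis → (a,e or e,a); trans → (e,e or a,a).
Best chair for cis: E = 0.47 kcal/mol; best chair for trans: E = 0.00 kcal/mol.
The trans isomer is lower by 0.47 kcal/mol.

trans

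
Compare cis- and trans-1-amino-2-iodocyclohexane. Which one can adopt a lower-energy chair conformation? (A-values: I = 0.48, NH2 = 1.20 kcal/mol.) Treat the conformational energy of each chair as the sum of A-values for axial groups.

trans

At 1,2 positions (parity opposite): cis → (a,e or e,a); trans → (e,e or a,a).
Best chair for cis: E = 0.48 kcal/mol; best chair for trans: E = 0.00 kcal/mol.
The trans isomer is lower by 0.48 kcal/mol.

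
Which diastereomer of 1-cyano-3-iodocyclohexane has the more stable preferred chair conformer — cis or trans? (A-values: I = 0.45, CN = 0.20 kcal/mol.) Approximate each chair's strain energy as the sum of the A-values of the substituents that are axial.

At 1,3 positions (parity same): cis → (e,e or a,a); trans → (a,e or e,a).
Best chair for cis: E = 0.00 kcal/mol; best chair for trans: E = 0.20 kcal/mol.
The cis isomer is lower by 0.20 kcal/mol.

cis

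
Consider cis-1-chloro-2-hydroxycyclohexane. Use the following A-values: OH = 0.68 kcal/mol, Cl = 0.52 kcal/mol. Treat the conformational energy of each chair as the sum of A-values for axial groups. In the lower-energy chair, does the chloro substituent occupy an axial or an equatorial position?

axial

C1 and C2 have opposite parity, so for the cis isomer the two substituents are one axial and one equatorial in each chair.
Chair I (hydroxyl axial, chloro equatorial): E = 0.68 kcal/mol.
Chair II (hydroxyl equatorial, chloro axial): E = 0.52 kcal/mol.
Chair II is the more stable (lower-energy) conformer, and in that chair the chloro group is axial.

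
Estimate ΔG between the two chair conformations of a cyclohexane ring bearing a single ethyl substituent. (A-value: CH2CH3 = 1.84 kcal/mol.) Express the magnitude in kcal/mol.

1.84 kcal/mol

A monosubstituted cyclohexane has one chair with the ethyl group axial (E = A = 1.84 kcal/mol) and one with it equatorial (E = 0).
ΔE = 1.84 − 0 = 1.84 kcal/mol.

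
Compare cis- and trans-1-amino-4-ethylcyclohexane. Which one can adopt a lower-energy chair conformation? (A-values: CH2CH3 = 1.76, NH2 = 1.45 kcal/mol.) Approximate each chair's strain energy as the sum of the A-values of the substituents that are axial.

At 1,4 positions (parity opposite): cis → (a,e or e,a); trans → (e,e or a,a).
Best chair for cis: E = 1.45 kcal/mol; best chair for trans: E = 0.00 kcal/mol.
The trans isomer is lower by 1.45 kcal/mol.

trans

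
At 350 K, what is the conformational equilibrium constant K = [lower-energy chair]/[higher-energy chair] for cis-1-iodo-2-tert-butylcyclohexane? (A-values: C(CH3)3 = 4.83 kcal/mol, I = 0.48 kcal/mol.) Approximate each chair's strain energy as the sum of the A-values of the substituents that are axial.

K ≈ 521

C1 and C2 have opposite parity, so for the cis isomer the two substituents are one axial and one equatorial in each chair.
Chair I (tert-butyl axial, iodo equatorial): E = 4.83 kcal/mol; chair II (tert-butyl equatorial, iodo axial): E = 0.48 kcal/mol.
ΔG = 4.35 kcal/mol between the two chairs.
K = exp(ΔG/RT) with R = 1.987×10⁻³ kcal mol⁻¹ K⁻¹ and T = 350 K gives K ≈ 521.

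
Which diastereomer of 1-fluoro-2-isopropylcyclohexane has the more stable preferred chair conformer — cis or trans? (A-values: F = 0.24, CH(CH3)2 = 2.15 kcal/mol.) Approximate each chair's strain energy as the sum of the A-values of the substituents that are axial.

trans

At 1,2 positions (parity opposite): cis → (a,e or e,a); trans → (e,e or a,a).
Best chair for cis: E = 0.24 kcal/mol; best chair for trans: E = 0.00 kcal/mol.
The trans isomer is lower by 0.24 kcal/mol.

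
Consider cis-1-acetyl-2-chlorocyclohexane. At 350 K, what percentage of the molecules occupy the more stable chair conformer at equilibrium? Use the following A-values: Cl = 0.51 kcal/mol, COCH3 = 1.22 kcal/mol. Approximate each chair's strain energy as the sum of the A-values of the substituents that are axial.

C1 and C2 have opposite parity, so for the cis isomer the two substituents are one axial and one equatorial in each chair.
Chair I (chloro axial, acetyl equatorial): E = 0.51 kcal/mol; chair II (chloro equatorial, acetyl axial): E = 1.22 kcal/mol.
ΔG = 0.71 kcal/mol between the two chairs.
K = exp(ΔG/RT) with R = 1.987×10⁻³ kcal mol⁻¹ K⁻¹ and T = 350 K gives K ≈ 2.78.
Fraction in the lower-energy chair = K/(K+1) = 73.5%.

73.5%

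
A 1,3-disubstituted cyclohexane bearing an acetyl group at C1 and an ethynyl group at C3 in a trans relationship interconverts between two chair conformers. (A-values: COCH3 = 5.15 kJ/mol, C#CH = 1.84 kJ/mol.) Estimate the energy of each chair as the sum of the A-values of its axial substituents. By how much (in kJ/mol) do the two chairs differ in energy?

3.31 kJ/mol

C1 and C3 have the same parity, so for the trans isomer the two substituents are one axial and one equatorial in each chair.
Chair I (acetyl axial, ethynyl equatorial): E = 5.15 kJ/mol.
Chair II (acetyl equatorial, ethynyl axial): E = 1.84 kJ/mol.
ΔE = 5.15 − 1.84 = 3.31 kJ/mol; chair II is more stable.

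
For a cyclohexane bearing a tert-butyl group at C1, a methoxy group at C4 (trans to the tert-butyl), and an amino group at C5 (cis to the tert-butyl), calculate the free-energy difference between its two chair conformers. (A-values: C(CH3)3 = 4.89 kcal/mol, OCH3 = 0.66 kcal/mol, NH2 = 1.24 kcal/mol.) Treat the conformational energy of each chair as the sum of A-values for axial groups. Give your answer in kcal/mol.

6.79 kcal/mol

Chair I (tert-butyl axial, methoxy axial, amino axial): E = 6.79 kcal/mol.
Chair II (tert-butyl equatorial, methoxy equatorial, amino equatorial): E = 0.00 kcal/mol.
ΔE = 6.79 − 0.00 = 6.79 kcal/mol; chair II is more stable.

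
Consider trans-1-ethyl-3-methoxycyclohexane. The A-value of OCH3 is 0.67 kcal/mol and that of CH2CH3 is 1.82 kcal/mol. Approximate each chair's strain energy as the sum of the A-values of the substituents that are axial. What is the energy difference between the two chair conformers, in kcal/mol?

1.15 kcal/mol

C1 and C3 have the same parity, so for the trans isomer the two substituents are one axial and one equatorial in each chair.
Chair I (methoxy axial, ethyl equatorial): E = 0.67 kcal/mol.
Chair II (methoxy equatorial, ethyl axial): E = 1.82 kcal/mol.
ΔE = 1.82 − 0.67 = 1.15 kcal/mol; chair I is more stable.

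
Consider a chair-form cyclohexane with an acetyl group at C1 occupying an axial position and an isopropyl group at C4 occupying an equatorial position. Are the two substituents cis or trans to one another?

C1 and C4 have opposite parity, so their axial bonds point in opposite directions.
With opposite-parity carbons, two substituents on the same face are one axial and one equatorial; opposite faces give both axial or both equatorial.
Here the groups are axial/equatorial → same face → cis.

cis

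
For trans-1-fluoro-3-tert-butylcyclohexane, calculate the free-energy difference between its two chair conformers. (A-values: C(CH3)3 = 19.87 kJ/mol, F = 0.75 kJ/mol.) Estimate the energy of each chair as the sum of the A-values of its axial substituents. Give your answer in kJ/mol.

19.12 kJ/mol

C1 and C3 have the same parity, so for the trans isomer the two substituents are one axial and one equatorial in each chair.
Chair I (tert-butyl axial, fluoro equatorial): E = 19.87 kJ/mol.
Chair II (tert-butyl equatorial, fluoro axial): E = 0.75 kJ/mol.
ΔE = 19.87 − 0.75 = 19.12 kJ/mol; chair II is more stable.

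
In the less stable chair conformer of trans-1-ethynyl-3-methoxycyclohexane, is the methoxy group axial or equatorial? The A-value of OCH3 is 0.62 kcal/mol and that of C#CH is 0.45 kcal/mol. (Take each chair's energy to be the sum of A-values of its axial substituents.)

C1 and C3 have the same parity, so for the trans isomer the two substituents are one axial and one equatorial in each chair.
Chair I (methoxy axial, ethynyl equatorial): E = 0.62 kcal/mol.
Chair II (methoxy equatorial, ethynyl axial): E = 0.45 kcal/mol.
Chair I is the less stable (higher-energy) conformer, and in that chair the methoxy group is axial.

axial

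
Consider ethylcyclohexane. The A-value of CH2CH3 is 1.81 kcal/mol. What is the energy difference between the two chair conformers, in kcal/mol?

1.81 kcal/mol

A monosubstituted cyclohexane has one chair with the ethyl group axial (E = A = 1.81 kcal/mol) and one with it equatorial (E = 0).
ΔE = 1.81 − 0 = 1.81 kcal/mol.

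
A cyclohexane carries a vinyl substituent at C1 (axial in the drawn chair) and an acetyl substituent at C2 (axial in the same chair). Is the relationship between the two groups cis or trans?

trans

C1 and C2 have opposite parity, so their axial bonds point in opposite directions.
With opposite-parity carbons, two substituents on the same face are one axial and one equatorial; opposite faces give both axial or both equatorial.
Here the groups are axial/axial → opposite face → trans.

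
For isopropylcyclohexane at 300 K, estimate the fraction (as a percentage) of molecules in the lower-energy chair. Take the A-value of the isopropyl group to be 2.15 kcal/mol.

One chair has the isopropyl group axial (E = 2.15 kcal/mol) and the other has it equatorial (E = 0).
ΔG = 2.15 kcal/mol between the two chairs.
K = exp(ΔG/RT) with R = 1.987×10⁻³ kcal mol⁻¹ K⁻¹ and T = 300 K gives K ≈ 36.8.
Fraction in the lower-energy chair = K/(K+1) = 97.4%.

97.4%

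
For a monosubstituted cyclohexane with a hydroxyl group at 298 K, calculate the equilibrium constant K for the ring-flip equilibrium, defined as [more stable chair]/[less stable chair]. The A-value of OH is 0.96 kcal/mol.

One chair has the hydroxyl group axial (E = 0.96 kcal/mol) and the other has it equatorial (E = 0).
ΔG = 0.96 kcal/mol between the two chairs.
K = exp(ΔG/RT) with R = 1.987×10⁻³ kcal mol⁻¹ K⁻¹ and T = 298 K gives K ≈ 5.06.

K ≈ 5.06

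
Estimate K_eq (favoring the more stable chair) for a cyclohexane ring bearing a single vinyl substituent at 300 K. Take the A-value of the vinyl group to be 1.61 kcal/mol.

K ≈ 14.9

One chair has the vinyl group axial (E = 1.61 kcal/mol) and the other has it equatorial (E = 0).
ΔG = 1.61 kcal/mol between the two chairs.
K = exp(ΔG/RT) with R = 1.987×10⁻³ kcal mol⁻¹ K⁻¹ and T = 300 K gives K ≈ 14.9.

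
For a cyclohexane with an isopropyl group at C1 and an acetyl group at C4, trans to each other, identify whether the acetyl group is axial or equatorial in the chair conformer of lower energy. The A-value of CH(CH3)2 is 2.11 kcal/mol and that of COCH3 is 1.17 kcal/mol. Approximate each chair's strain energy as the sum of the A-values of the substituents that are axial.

equatorial

C1 and C4 have opposite parity, so for the trans isomer the two substituents are e,e in one chair and a,a in the other.
Chair I (isopropyl axial, acetyl axial): E = 3.28 kcal/mol.
Chair II (isopropyl equatorial, acetyl equatorial): E = 0.00 kcal/mol.
Chair II is the more stable (lower-energy) conformer, and in that chair the acetyl group is equatorial.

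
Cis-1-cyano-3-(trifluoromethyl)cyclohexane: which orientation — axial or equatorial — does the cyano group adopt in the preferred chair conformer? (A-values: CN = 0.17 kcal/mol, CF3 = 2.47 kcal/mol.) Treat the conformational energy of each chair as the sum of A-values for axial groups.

C1 and C3 have the same parity, so for the cis isomer the two substituents are e,e in one chair and a,a in the other.
Chair I (cyano axial, trifluoromethyl axial): E = 2.64 kcal/mol.
Chair II (cyano equatorial, trifluoromethyl equatorial): E = 0.00 kcal/mol.
Chair II is the more stable (lower-energy) conformer, and in that chair the cyano group is equatorial.

equatorial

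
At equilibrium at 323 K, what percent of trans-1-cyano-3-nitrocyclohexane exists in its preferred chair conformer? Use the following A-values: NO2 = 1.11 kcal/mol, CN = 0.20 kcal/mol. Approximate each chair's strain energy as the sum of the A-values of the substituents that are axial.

80.5%

C1 and C3 have the same parity, so for the trans isomer the two substituents are one axial and one equatorial in each chair.
Chair I (nitro axial, cyano equatorial): E = 1.11 kcal/mol; chair II (nitro equatorial, cyano axial): E = 0.20 kcal/mol.
ΔG = 0.91 kcal/mol between the two chairs.
K = exp(ΔG/RT) with R = 1.987×10⁻³ kcal mol⁻¹ K⁻¹ and T = 323 K gives K ≈ 4.13.
Fraction in the lower-energy chair = K/(K+1) = 80.5%.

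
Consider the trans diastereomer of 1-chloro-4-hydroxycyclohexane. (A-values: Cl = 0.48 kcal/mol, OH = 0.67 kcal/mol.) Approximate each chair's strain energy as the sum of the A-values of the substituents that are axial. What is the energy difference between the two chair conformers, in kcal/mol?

C1 and C4 have opposite parity, so for the trans isomer the two substituents are e,e in one chair and a,a in the other.
Chair I (chloro axial, hydroxyl axial): E = 1.15 kcal/mol.
Chair II (chloro equatorial, hydroxyl equatorial): E = 0.00 kcal/mol.
ΔE = 1.15 − 0.00 = 1.15 kcal/mol; chair II is more stable.

1.15 kcal/mol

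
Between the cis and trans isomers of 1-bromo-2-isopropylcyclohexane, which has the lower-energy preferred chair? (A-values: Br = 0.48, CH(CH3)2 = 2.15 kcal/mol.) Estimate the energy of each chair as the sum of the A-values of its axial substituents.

At 1,2 positions (parity opposite): cis → (a,e or e,a); trans → (e,e or a,a).
Best chair for cis: E = 0.48 kcal/mol; best chair for trans: E = 0.00 kcal/mol.
The trans isomer is lower by 0.48 kcal/mol.

trans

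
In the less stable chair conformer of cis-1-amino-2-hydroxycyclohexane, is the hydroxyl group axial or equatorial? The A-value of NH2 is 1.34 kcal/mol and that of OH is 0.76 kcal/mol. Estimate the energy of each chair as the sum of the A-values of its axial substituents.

C1 and C2 have opposite parity, so for the cis isomer the two substituents are one axial and one equatorial in each chair.
Chair I (amino axial, hydroxyl equatorial): E = 1.34 kcal/mol.
Chair II (amino equatorial, hydroxyl axial): E = 0.76 kcal/mol.
Chair I is the less stable (higher-energy) conformer, and in that chair the hydroxyl group is equatorial.

equatorial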